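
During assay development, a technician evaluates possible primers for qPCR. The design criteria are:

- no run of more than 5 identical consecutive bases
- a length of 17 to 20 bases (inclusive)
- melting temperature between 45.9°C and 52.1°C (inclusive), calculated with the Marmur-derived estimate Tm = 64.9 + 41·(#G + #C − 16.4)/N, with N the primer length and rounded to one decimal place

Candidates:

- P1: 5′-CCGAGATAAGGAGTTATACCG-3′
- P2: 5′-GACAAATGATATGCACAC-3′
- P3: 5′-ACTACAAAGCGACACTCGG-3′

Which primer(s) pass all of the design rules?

P1 (21 nt, A=7 T=4 G=6 C=4): longest run = 2 ✓; length 21, outside 17–20 ✗; Tm = 64.9 + 41·(10 − 16.4)/21 = 52.4°C, outside 45.9–52.1°C ✗ — fails.
P2 (18 nt, A=8 T=3 G=3 C=4): longest run = 3 ✓; length 18 ✓; Tm = 64.9 + 41·(7 − 16.4)/18 = 43.5°C, outside 45.9–52.1°C ✗ — fails.
P3 (19 nt, A=7 T=2 G=4 C=6): longest run = 3 ✓; length 19 ✓; Tm = 64.9 + 41·(10 − 16.4)/19 = 51.1°C ✓ — passes.

P3 only.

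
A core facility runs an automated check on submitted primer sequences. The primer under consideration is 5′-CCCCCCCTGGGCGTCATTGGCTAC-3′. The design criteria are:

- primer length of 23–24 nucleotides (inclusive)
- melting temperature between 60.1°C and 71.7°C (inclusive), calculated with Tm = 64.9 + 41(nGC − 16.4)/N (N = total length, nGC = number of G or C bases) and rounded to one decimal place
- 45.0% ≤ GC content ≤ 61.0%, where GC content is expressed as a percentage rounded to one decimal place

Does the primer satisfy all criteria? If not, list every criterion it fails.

Fails: GC content.

Base counts: A=2, T=5, G=6, C=11 (length 24).
length: length 24 ✓
Tm: Tm = 64.9 + 41·(17 − 16.4)/24 = 65.9°C ✓
GC content: GC 17/24 = 70.8%, outside 45.0–61.0% ✗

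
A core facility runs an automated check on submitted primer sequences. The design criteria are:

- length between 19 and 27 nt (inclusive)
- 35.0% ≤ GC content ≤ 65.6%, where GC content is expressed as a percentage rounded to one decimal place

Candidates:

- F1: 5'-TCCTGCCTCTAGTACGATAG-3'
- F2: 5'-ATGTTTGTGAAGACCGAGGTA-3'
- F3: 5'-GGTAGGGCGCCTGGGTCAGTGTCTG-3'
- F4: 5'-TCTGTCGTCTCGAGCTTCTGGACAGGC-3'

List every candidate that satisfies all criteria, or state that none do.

F1 (20 nt, A=4 T=6 G=4 C=6): length 20 ✓; GC 10/20 = 50.0% ✓ — passes.
F2 (21 nt, A=6 T=6 G=7 C=2): length 21 ✓; GC 9/21 = 42.9% ✓ — passes.
F3 (25 nt, A=2 T=6 G=12 C=5): length 25 ✓; GC 17/25 = 68.0%, outside 35.0–65.6% ✗ — fails.
F4 (27 nt, A=3 T=8 G=8 C=8): length 27 ✓; GC 16/27 = 59.3% ✓ — passes.

F1, F2 and F4.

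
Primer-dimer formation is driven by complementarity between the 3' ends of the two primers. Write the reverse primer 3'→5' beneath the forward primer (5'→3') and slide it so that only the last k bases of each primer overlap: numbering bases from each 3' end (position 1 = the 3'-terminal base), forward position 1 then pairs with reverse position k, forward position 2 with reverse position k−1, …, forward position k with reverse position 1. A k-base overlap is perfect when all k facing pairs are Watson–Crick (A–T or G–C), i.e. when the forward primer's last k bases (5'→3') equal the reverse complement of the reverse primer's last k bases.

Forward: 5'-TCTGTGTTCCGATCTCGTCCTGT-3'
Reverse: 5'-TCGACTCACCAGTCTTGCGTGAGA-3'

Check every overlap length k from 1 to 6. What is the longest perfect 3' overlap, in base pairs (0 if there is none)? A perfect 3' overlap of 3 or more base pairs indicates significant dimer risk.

Longest perfect overlap: 1 complementary base pair; below the dimer-risk threshold (threshold 3).

Last 6 bases (5'→3') — forward …TCCTGT, reverse …GTGAGA.
Reverse complement of the reverse primer's last 6 bases: TCTCAC; its first k bases are the reverse complement of the reverse primer's last k bases, so a perfect k-base overlap needs the forward primer's last k bases to equal them.
Comparing (forward last k vs required): k=1: T vs T ✓; k=2: GT vs TC ✗; k=3: TGT vs TCT ✗; k=4: CTGT vs TCTC ✗; k=5: CCTGT vs TCTCA ✗; k=6: TCCTGT vs TCTCAC ✗.
Only k = 1 is perfect, so the longest perfect 3' overlap is 1.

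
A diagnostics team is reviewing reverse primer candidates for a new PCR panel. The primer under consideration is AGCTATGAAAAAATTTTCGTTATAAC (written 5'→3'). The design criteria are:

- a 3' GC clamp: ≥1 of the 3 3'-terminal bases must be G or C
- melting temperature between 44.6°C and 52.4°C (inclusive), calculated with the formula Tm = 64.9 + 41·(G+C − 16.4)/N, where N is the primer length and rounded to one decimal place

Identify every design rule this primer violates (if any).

Base counts: A=11, T=9, G=3, C=3 (length 26).
GC clamp: 3' end AAC has 1 G/C ✓
Tm: Tm = 64.9 + 41·(6 − 16.4)/26 = 48.5°C ✓

Meets all criteria.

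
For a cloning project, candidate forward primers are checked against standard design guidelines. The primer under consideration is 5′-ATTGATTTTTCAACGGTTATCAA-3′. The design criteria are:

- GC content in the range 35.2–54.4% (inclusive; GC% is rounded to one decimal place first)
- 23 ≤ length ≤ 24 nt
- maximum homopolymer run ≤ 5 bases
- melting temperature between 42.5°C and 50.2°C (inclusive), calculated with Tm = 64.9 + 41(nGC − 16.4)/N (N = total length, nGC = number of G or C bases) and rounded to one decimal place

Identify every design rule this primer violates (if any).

Base counts: A=7, T=10, G=3, C=3 (length 23).
GC content: GC 6/23 = 26.1%, outside 35.2–54.4% ✗
length: length 23 ✓
homopolymer run: longest run = 5 ✓
Tm: Tm = 64.9 + 41·(6 − 16.4)/23 = 46.4°C ✓

Fails: GC content.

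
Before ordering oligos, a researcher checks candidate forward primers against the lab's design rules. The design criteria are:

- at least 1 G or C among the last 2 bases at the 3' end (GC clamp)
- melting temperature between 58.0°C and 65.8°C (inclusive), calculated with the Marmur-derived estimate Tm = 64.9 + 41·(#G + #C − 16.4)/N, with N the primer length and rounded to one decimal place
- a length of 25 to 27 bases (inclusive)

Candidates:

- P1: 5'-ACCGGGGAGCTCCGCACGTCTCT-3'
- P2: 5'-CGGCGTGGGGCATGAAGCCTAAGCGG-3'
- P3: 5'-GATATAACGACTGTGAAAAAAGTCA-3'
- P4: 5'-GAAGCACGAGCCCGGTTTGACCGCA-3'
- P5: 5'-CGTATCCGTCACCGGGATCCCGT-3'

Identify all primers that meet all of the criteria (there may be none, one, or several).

P1 (23 nt, A=3 T=4 G=7 C=9): 3' end CT has 1 G/C ✓; Tm = 64.9 + 41·(16 − 16.4)/23 = 64.2°C ✓; length 23, outside 25–27 ✗ — fails.
P2 (26 nt, A=5 T=3 G=12 C=6): 3' end GG has 2 G/C ✓; Tm = 64.9 + 41·(18 − 16.4)/26 = 67.4°C, outside 58.0–65.8°C ✗; length 26 ✓ — fails.
P3 (25 nt, A=12 T=5 G=5 C=3): 3' end CA has 1 G/C ✓; Tm = 64.9 + 41·(8 − 16.4)/25 = 51.1°C, outside 58.0–65.8°C ✗; length 25 ✓ — fails.
P4 (25 nt, A=6 T=3 G=8 C=8): 3' end CA has 1 G/C ✓; Tm = 64.9 + 41·(16 − 16.4)/25 = 64.2°C ✓; length 25 ✓ — passes.
P5 (23 nt, A=3 T=5 G=6 C=9): 3' end GT has 1 G/C ✓; Tm = 64.9 + 41·(15 − 16.4)/23 = 62.4°C ✓; length 23, outside 25–27 ✗ — fails.

P4 only.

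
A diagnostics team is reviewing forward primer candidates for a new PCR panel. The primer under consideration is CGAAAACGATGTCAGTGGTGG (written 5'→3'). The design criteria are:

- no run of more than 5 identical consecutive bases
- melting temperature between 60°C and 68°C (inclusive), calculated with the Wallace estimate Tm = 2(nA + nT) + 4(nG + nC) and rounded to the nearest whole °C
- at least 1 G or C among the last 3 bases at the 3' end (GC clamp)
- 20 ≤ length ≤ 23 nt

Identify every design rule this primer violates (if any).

Base counts: A=6, T=4, G=8, C=3 (length 21).
homopolymer run: longest run = 4 ✓
Tm: Tm = 2·10 + 4·11 = 64°C ✓
GC clamp: 3' end TGG has 2 G/C ✓
length: length 21 ✓

Meets all criteria.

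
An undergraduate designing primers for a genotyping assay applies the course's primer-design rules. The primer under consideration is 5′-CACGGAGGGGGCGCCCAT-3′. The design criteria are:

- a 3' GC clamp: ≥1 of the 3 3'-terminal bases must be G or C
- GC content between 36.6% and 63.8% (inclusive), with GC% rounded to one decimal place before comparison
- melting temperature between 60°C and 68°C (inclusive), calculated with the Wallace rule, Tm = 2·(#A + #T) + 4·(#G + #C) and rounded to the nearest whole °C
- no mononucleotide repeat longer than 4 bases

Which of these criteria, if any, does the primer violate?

Fails: GC content, homopolymer run.

Base counts: A=3, T=1, G=8, C=6 (length 18).
GC clamp: 3' end CAT has 1 G/C ✓
GC content: GC 14/18 = 77.8%, outside 36.6–63.8% ✗
Tm: Tm = 2·4 + 4·14 = 64°C ✓
homopolymer run: longest run = 5, exceeds 4 ✗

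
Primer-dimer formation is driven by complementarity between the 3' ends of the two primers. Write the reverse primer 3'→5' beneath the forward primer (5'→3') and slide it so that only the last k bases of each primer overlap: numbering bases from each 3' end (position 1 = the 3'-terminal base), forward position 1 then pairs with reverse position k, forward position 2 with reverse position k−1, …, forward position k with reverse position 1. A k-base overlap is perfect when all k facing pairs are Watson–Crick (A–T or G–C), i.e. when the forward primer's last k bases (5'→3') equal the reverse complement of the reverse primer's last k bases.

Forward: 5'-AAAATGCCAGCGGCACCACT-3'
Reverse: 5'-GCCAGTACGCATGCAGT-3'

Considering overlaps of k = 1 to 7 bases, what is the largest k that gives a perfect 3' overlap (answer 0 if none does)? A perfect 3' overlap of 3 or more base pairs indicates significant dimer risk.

Last 7 bases (5'→3') — forward …CACCACT, reverse …ATGCAGT.
Reverse complement of the reverse primer's last 7 bases: ACTGCAT; its first k bases are the reverse complement of the reverse primer's last k bases, so a perfect k-base overlap needs the forward primer's last k bases to equal them.
Comparing (forward last k vs required): k=1: T vs A ✗; k=2: CT vs AC ✗; k=3: ACT vs ACT ✓; k=4: CACT vs ACTG ✗; k=5: CCACT vs ACTGC ✗; k=6: ACCACT vs ACTGCA ✗; k=7: CACCACT vs ACTGCAT ✗.
Only k = 3 is perfect, so the longest perfect 3' overlap is 3.

Longest perfect overlap: 3 complementary base pairs; significant dimer risk (threshold 3).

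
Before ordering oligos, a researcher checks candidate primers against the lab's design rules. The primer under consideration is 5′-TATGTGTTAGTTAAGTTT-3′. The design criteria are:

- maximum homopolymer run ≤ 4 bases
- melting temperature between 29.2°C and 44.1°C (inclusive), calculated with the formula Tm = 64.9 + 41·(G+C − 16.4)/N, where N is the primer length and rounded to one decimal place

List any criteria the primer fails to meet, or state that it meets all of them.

Meets all criteria.

Base counts: A=4, T=10, G=4, C=0 (length 18).
homopolymer run: longest run = 3 ✓
Tm: Tm = 64.9 + 41·(4 − 16.4)/18 = 36.7°C ✓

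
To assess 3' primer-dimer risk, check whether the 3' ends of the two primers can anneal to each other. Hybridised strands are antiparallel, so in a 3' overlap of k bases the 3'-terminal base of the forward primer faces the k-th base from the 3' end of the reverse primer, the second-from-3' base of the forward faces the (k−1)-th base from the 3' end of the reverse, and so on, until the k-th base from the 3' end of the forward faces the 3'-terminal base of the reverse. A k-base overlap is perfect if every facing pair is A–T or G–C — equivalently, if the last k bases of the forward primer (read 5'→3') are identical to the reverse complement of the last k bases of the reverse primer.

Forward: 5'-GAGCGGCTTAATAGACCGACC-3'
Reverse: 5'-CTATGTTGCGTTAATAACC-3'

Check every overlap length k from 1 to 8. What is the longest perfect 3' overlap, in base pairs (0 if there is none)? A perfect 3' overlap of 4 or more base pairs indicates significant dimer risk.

Longest perfect overlap: 0 complementary base pairs; below the dimer-risk threshold (threshold 4).

Last 8 bases (5'→3') — forward …GACCGACC, reverse …TAATAACC.
Reverse complement of the reverse primer's last 8 bases: GGTTATTA; its first k bases are the reverse complement of the reverse primer's last k bases, so a perfect k-base overlap needs the forward primer's last k bases to equal them.
Comparing (forward last k vs required): k=1: C vs G ✗; k=2: CC vs GG ✗; k=3: ACC vs GGT ✗; k=4: GACC vs GGTT ✗; k=5: CGACC vs GGTTA ✗; k=6: CCGACC vs GGTTAT ✗; k=7: ACCGACC vs GGTTATT ✗; k=8: GACCGACC vs GGTTATTA ✗.
No overlap length from 1 to 8 is perfect, so the longest perfect 3' overlap is 0.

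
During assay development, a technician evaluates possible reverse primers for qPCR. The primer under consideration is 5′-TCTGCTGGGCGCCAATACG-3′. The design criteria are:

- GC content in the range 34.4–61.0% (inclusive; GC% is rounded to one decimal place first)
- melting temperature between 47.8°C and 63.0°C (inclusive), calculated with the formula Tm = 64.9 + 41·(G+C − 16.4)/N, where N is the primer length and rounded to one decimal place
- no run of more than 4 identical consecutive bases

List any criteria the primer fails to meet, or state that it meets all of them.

Fails: GC content.

Base counts: A=3, T=4, G=6, C=6 (length 19).
GC content: GC 12/19 = 63.2%, outside 34.4–61.0% ✗
Tm: Tm = 64.9 + 41·(12 − 16.4)/19 = 55.4°C ✓
homopolymer run: longest run = 3 ✓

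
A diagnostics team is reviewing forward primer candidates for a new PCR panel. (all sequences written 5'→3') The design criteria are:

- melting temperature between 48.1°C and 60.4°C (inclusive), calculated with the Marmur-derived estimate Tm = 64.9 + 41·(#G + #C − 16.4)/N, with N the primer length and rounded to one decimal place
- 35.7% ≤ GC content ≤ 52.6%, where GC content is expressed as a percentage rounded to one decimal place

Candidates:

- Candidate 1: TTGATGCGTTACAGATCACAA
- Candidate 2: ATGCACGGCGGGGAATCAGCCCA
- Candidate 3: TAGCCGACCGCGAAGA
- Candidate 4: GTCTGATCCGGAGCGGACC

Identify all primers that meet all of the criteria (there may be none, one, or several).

Candidate 1 (21 nt, A=7 T=6 G=4 C=4): Tm = 64.9 + 41·(8 − 16.4)/21 = 48.5°C ✓; GC 8/21 = 38.1% ✓ — passes.
Candidate 2 (23 nt, A=6 T=2 G=8 C=7): Tm = 64.9 + 41·(15 − 16.4)/23 = 62.4°C, outside 48.1–60.4°C ✗; GC 15/23 = 65.2%, outside 35.7–52.6% ✗ — fails.
Candidate 3 (16 nt, A=5 T=1 G=5 C=5): Tm = 64.9 + 41·(10 − 16.4)/16 = 48.5°C ✓; GC 10/16 = 62.5%, outside 35.7–52.6% ✗ — fails.
Candidate 4 (19 nt, A=3 T=3 G=7 C=6): Tm = 64.9 + 41·(13 − 16.4)/19 = 57.6°C ✓; GC 13/19 = 68.4%, outside 35.7–52.6% ✗ — fails.

Candidate 1 only.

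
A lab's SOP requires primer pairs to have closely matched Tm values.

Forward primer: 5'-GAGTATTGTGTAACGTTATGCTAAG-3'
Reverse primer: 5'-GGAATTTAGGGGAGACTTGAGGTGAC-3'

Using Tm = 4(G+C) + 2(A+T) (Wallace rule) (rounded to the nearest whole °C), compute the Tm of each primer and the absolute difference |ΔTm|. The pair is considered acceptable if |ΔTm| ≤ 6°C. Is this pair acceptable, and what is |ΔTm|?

|ΔTm| = 10°C; the pair is not acceptable.

Forward: A=7 T=9 G=7 C=2 → Tm = 2·16 + 4·9 = 68°C.
Reverse: A=7 T=6 G=11 C=2 → Tm = 2·13 + 4·13 = 78°C.
|ΔTm| = |68 − 78| = 10°C, > 6°C.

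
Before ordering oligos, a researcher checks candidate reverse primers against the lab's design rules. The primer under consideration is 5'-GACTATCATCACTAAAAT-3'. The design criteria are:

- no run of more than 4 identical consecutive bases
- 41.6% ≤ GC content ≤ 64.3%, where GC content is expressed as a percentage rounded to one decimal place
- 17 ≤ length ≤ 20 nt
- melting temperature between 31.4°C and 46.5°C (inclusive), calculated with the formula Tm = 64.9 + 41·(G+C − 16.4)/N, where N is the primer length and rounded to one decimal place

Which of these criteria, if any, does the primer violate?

Fails: GC content.

Base counts: A=8, T=5, G=1, C=4 (length 18).
homopolymer run: longest run = 4 ✓
GC content: GC 5/18 = 27.8%, outside 41.6–64.3% ✗
length: length 18 ✓
Tm: Tm = 64.9 + 41·(5 − 16.4)/18 = 38.9°C ✓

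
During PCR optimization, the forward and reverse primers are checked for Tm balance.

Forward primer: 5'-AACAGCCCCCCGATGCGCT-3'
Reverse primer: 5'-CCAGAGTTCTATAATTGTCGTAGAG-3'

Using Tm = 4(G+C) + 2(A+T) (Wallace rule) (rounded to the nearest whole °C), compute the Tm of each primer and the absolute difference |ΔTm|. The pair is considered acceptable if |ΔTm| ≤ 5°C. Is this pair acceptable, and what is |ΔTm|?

Forward: A=4 T=2 G=4 C=9 → Tm = 2·6 + 4·13 = 64°C.
Reverse: A=7 T=8 G=6 C=4 → Tm = 2·15 + 4·10 = 70°C.
|ΔTm| = |64 − 70| = 6°C, > 5°C.

|ΔTm| = 6°C; the pair is not acceptable.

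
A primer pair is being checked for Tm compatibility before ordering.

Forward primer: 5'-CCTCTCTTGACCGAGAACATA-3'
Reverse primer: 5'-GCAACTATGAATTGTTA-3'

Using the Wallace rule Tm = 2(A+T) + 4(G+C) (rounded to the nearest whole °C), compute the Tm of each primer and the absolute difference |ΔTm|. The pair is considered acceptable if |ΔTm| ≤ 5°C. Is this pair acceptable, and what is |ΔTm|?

Forward: A=6 T=5 G=3 C=7 → Tm = 2·11 + 4·10 = 62°C.
Reverse: A=6 T=6 G=3 C=2 → Tm = 2·12 + 4·5 = 44°C.
|ΔTm| = |62 − 44| = 18°C, > 5°C.

|ΔTm| = 18°C; the pair is not acceptable.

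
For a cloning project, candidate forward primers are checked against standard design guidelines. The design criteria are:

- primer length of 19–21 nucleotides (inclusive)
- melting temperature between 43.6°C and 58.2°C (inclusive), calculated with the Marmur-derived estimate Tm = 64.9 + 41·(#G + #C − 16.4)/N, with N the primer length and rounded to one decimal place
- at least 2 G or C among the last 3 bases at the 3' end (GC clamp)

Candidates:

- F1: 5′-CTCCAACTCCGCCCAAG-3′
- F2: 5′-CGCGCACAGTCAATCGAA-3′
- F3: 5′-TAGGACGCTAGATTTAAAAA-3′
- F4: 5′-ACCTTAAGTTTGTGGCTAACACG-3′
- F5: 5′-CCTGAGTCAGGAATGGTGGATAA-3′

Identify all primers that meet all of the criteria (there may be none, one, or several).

F1 (17 nt, A=4 T=2 G=2 C=9): length 17, outside 19–21 ✗; Tm = 64.9 + 41·(11 − 16.4)/17 = 51.9°C ✓; 3' end AAG has 1 G/C, need ≥2 ✗ — fails.
F2 (18 nt, A=6 T=2 G=4 C=6): length 18, outside 19–21 ✗; Tm = 64.9 + 41·(10 − 16.4)/18 = 50.3°C ✓; 3' end GAA has 1 G/C, need ≥2 ✗ — fails.
F3 (20 nt, A=9 T=5 G=4 C=2): length 20 ✓; Tm = 64.9 + 41·(6 − 16.4)/20 = 43.6°C ✓; 3' end AAA has 0 G/C, need ≥2 ✗ — fails.
F4 (23 nt, A=6 T=7 G=5 C=5): length 23, outside 19–21 ✗; Tm = 64.9 + 41·(10 − 16.4)/23 = 53.5°C ✓; 3' end ACG has 2 G/C ✓ — fails.
F5 (23 nt, A=7 T=5 G=8 C=3): length 23, outside 19–21 ✗; Tm = 64.9 + 41·(11 − 16.4)/23 = 55.3°C ✓; 3' end TAA has 0 G/C, need ≥2 ✗ — fails.

None of the candidates satisfy all criteria.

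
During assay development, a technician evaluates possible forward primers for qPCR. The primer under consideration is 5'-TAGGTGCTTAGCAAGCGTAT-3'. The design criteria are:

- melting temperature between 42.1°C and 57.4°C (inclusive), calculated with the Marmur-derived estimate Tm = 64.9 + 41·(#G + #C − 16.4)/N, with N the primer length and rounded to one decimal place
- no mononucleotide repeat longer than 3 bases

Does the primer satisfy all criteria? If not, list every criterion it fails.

Meets all criteria.

Base counts: A=5, T=6, G=6, C=3 (length 20).
Tm: Tm = 64.9 + 41·(9 − 16.4)/20 = 49.7°C ✓
homopolymer run: longest run = 2 ✓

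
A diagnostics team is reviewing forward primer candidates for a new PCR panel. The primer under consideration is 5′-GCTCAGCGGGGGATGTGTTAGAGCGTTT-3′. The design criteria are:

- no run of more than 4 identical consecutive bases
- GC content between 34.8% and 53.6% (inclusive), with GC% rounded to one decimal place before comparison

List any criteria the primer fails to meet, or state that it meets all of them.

Base counts: A=4, T=8, G=12, C=4 (length 28).
homopolymer run: longest run = 5, exceeds 4 ✗
GC content: GC 16/28 = 57.1%, outside 34.8–53.6% ✗

Fails: homopolymer run, GC content.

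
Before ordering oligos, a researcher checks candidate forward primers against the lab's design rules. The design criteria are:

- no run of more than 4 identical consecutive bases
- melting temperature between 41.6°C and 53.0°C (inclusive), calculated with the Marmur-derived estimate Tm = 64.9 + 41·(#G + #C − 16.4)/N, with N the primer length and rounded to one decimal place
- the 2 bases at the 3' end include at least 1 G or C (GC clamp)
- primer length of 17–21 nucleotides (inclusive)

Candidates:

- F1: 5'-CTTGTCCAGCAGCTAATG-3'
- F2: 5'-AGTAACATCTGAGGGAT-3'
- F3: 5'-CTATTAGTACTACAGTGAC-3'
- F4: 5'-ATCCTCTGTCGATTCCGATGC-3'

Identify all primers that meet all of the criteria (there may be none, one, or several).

F1 and F3.

F1 (18 nt, A=4 T=5 G=4 C=5): longest run = 2 ✓; Tm = 64.9 + 41·(9 − 16.4)/18 = 48.0°C ✓; 3' end TG has 1 G/C ✓; length 18 ✓ — passes.
F2 (17 nt, A=6 T=4 G=5 C=2): longest run = 3 ✓; Tm = 64.9 + 41·(7 − 16.4)/17 = 42.2°C ✓; 3' end AT has 0 G/C, need ≥1 ✗; length 17 ✓ — fails.
F3 (19 nt, A=6 T=6 G=3 C=4): longest run = 2 ✓; Tm = 64.9 + 41·(7 − 16.4)/19 = 44.6°C ✓; 3' end AC has 1 G/C ✓; length 19 ✓ — passes.
F4 (21 nt, A=3 T=7 G=4 C=7): longest run = 2 ✓; Tm = 64.9 + 41·(11 − 16.4)/21 = 54.4°C, outside 41.6–53.0°C ✗; 3' end GC has 2 G/C ✓; length 21 ✓ — fails.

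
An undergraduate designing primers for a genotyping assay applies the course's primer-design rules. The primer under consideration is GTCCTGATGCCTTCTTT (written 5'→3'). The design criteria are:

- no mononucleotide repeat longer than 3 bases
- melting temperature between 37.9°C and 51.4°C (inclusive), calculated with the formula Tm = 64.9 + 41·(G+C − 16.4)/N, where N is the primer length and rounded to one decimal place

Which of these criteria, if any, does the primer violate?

Meets all criteria.

Base counts: A=1, T=8, G=3, C=5 (length 17).
homopolymer run: longest run = 3 ✓
Tm: Tm = 64.9 + 41·(8 − 16.4)/17 = 44.6°C ✓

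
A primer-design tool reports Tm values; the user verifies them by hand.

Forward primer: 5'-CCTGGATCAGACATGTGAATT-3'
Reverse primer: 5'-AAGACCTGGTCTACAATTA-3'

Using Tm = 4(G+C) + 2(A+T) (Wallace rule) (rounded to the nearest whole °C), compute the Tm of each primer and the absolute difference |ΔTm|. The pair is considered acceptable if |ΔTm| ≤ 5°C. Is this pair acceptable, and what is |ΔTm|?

|ΔTm| = 8°C; the pair is not acceptable.

Forward: A=6 T=6 G=5 C=4 → Tm = 2·12 + 4·9 = 60°C.
Reverse: A=7 T=5 G=3 C=4 → Tm = 2·12 + 4·7 = 52°C.
|ΔTm| = |60 − 52| = 8°C, > 5°C.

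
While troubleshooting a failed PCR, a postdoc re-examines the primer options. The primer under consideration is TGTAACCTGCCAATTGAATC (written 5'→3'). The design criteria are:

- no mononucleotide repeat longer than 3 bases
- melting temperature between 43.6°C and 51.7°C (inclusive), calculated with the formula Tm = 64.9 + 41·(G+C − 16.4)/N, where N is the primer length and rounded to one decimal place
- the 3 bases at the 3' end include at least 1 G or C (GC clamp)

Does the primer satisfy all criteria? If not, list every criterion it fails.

Meets all criteria.

Base counts: A=6, T=6, G=3, C=5 (length 20).
homopolymer run: longest run = 2 ✓
Tm: Tm = 64.9 + 41·(8 − 16.4)/20 = 47.7°C ✓
GC clamp: 3' end ATC has 1 G/C ✓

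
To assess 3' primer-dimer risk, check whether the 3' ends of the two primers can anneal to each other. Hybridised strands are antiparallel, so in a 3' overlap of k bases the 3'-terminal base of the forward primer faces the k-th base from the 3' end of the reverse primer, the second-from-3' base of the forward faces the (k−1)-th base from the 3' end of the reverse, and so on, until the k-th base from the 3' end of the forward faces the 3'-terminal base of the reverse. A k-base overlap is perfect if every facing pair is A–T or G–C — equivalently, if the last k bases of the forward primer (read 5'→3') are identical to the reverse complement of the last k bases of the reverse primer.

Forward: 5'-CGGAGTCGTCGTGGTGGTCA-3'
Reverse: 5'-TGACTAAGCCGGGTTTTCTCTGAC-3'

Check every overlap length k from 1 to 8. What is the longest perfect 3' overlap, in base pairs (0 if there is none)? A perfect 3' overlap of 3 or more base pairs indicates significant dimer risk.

Longest perfect overlap: 4 complementary base pairs; significant dimer risk (threshold 3).

Last 8 bases (5'→3') — forward …GGTGGTCA, reverse …TCTCTGAC.
Reverse complement of the reverse primer's last 8 bases: GTCAGAGA; its first k bases are the reverse complement of the reverse primer's last k bases, so a perfect k-base overlap needs the forward primer's last k bases to equal them.
Comparing (forward last k vs required): k=1: A vs G ✗; k=2: CA vs GT ✗; k=3: TCA vs GTC ✗; k=4: GTCA vs GTCA ✓; k=5: GGTCA vs GTCAG ✗; k=6: TGGTCA vs GTCAGA ✗; k=7: GTGGTCA vs GTCAGAG ✗; k=8: GGTGGTCA vs GTCAGAGA ✗.
Only k = 4 is perfect, so the longest perfect 3' overlap is 4.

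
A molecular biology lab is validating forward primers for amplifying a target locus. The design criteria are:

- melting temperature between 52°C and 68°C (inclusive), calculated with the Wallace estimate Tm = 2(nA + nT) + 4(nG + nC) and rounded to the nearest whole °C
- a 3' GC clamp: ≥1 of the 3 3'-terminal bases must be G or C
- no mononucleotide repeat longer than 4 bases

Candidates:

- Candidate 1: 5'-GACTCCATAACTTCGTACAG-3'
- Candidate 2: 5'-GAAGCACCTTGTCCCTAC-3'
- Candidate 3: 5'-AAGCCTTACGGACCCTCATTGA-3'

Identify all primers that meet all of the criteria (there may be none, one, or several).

Candidate 1 (20 nt, A=6 T=5 G=3 C=6): Tm = 2·11 + 4·9 = 58°C ✓; 3' end CAG has 2 G/C ✓; longest run = 2 ✓ — passes.
Candidate 2 (18 nt, A=4 T=4 G=3 C=7): Tm = 2·8 + 4·10 = 56°C ✓; 3' end TAC has 1 G/C ✓; longest run = 3 ✓ — passes.
Candidate 3 (22 nt, A=6 T=5 G=4 C=7): Tm = 2·11 + 4·11 = 66°C ✓; 3' end TGA has 1 G/C ✓; longest run = 3 ✓ — passes.

Candidate 1, Candidate 2 and Candidate 3.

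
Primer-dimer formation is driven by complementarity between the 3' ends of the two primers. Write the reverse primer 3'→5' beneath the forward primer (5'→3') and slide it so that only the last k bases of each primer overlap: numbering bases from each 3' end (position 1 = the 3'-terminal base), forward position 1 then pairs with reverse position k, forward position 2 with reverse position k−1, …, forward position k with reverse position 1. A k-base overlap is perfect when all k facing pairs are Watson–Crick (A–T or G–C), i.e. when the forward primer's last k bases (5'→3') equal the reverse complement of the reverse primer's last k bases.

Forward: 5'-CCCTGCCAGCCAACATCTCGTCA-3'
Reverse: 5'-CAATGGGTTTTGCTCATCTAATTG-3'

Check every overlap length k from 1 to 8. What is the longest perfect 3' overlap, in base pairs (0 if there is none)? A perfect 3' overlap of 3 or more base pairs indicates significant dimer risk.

Last 8 bases (5'→3') — forward …TCTCGTCA, reverse …TCTAATTG.
Reverse complement of the reverse primer's last 8 bases: CAATTAGA; its first k bases are the reverse complement of the reverse primer's last k bases, so a perfect k-base overlap needs the forward primer's last k bases to equal them.
Comparing (forward last k vs required): k=1: A vs C ✗; k=2: CA vs CA ✓; k=3: TCA vs CAA ✗; k=4: GTCA vs CAAT ✗; k=5: CGTCA vs CAATT ✗; k=6: TCGTCA vs CAATTA ✗; k=7: CTCGTCA vs CAATTAG ✗; k=8: TCTCGTCA vs CAATTAGA ✗.
Only k = 2 is perfect, so the longest perfect 3' overlap is 2.

Longest perfect overlap: 2 complementary base pairs; below the dimer-risk threshold (threshold 3).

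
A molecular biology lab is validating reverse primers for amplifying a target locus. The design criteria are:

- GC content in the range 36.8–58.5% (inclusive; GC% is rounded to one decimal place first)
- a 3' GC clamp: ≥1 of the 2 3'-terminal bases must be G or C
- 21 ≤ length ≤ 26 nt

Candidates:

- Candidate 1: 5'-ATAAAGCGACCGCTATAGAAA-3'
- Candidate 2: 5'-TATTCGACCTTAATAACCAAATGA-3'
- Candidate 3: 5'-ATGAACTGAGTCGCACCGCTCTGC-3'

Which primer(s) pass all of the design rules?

Candidate 1 (21 nt, A=10 T=3 G=4 C=4): GC 8/21 = 38.1% ✓; 3' end AA has 0 G/C, need ≥1 ✗; length 21 ✓ — fails.
Candidate 2 (24 nt, A=10 T=7 G=2 C=5): GC 7/24 = 29.2%, outside 36.8–58.5% ✗; 3' end GA has 1 G/C ✓; length 24 ✓ — fails.
Candidate 3 (24 nt, A=5 T=5 G=6 C=8): GC 14/24 = 58.3% ✓; 3' end GC has 2 G/C ✓; length 24 ✓ — passes.

Candidate 3 only.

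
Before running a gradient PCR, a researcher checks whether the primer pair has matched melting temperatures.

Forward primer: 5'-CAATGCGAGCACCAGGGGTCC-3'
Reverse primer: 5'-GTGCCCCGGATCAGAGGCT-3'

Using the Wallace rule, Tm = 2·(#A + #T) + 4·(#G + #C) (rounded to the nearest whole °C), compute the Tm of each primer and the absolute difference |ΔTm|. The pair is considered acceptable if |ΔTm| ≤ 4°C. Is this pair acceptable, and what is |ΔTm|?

|ΔTm| = 6°C; the pair is not acceptable.

Forward: A=5 T=2 G=7 C=7 → Tm = 2·7 + 4·14 = 70°C.
Reverse: A=3 T=3 G=7 C=6 → Tm = 2·6 + 4·13 = 64°C.
|ΔTm| = |70 − 64| = 6°C, > 4°C.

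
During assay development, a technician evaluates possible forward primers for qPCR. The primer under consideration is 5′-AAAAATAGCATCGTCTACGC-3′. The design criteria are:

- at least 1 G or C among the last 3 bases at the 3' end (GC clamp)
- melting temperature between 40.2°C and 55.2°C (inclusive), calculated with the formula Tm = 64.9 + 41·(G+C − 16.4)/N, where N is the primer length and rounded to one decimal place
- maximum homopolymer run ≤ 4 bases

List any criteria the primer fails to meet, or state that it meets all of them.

Fails: homopolymer run.

Base counts: A=8, T=4, G=3, C=5 (length 20).
GC clamp: 3' end CGC has 3 G/C ✓
Tm: Tm = 64.9 + 41·(8 − 16.4)/20 = 47.7°C ✓
homopolymer run: longest run = 5, exceeds 4 ✗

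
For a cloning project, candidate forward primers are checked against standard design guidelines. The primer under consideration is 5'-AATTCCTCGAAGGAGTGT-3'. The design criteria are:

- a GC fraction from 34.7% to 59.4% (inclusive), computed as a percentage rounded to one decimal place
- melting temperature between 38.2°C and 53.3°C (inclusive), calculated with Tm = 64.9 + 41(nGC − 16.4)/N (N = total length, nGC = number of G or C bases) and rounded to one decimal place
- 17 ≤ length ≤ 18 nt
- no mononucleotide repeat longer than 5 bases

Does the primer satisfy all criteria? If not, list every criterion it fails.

Base counts: A=5, T=5, G=5, C=3 (length 18).
GC content: GC 8/18 = 44.4% ✓
Tm: Tm = 64.9 + 41·(8 − 16.4)/18 = 45.8°C ✓
length: length 18 ✓
homopolymer run: longest run = 2 ✓

Meets all criteria.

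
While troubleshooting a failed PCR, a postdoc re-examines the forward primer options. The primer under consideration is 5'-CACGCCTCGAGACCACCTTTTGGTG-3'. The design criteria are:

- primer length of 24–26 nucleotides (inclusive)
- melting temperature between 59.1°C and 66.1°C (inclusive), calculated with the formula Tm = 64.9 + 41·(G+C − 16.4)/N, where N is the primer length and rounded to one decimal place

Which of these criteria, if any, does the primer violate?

Meets all criteria.

Base counts: A=4, T=6, G=6, C=9 (length 25).
length: length 25 ✓
Tm: Tm = 64.9 + 41·(15 − 16.4)/25 = 62.6°C ✓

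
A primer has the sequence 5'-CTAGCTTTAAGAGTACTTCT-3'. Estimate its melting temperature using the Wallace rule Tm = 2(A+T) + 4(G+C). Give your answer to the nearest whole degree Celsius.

Base counts: A=5, T=8, G=3, C=4 (length 20).
Tm = 2·(5+8) + 4·(3+4) = 2·13 + 4·7 = 26 + 28 = 54°C.

54°C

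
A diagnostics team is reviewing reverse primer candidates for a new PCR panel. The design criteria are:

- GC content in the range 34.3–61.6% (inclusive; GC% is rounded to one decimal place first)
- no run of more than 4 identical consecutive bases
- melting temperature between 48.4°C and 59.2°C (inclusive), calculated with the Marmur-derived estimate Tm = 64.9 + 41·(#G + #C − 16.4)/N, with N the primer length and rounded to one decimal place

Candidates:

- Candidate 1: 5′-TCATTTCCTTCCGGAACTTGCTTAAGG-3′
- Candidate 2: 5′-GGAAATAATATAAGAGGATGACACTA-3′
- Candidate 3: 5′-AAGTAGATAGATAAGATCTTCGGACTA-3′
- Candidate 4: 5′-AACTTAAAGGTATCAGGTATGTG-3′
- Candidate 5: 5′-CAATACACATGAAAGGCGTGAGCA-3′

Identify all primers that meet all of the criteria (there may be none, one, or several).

Candidate 1, Candidate 4 and Candidate 5.

Candidate 1 (27 nt, A=5 T=10 G=5 C=7): GC 12/27 = 44.4% ✓; longest run = 3 ✓; Tm = 64.9 + 41·(12 − 16.4)/27 = 58.2°C ✓ — passes.
Candidate 2 (26 nt, A=13 T=5 G=6 C=2): GC 8/26 = 30.8%, outside 34.3–61.6% ✗; longest run = 3 ✓; Tm = 64.9 + 41·(8 − 16.4)/26 = 51.7°C ✓ — fails.
Candidate 3 (27 nt, A=11 T=7 G=6 C=3): GC 9/27 = 33.3%, outside 34.3–61.6% ✗; longest run = 2 ✓; Tm = 64.9 + 41·(9 − 16.4)/27 = 53.7°C ✓ — fails.
Candidate 4 (23 nt, A=8 T=7 G=6 C=2): GC 8/23 = 34.8% ✓; longest run = 3 ✓; Tm = 64.9 + 41·(8 − 16.4)/23 = 49.9°C ✓ — passes.
Candidate 5 (24 nt, A=10 T=3 G=6 C=5): GC 11/24 = 45.8% ✓; longest run = 3 ✓; Tm = 64.9 + 41·(11 − 16.4)/24 = 55.7°C ✓ — passes.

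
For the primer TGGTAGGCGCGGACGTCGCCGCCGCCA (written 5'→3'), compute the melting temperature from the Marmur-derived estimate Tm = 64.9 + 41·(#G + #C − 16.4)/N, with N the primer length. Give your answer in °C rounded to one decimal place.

71.9°C

Base counts: A=3, T=3, G=11, C=10; G+C = 21, N = 27.
Tm = 64.9 + 41·(21 − 16.4)/27 = 64.9 + 188.60/27 = 71.9°C.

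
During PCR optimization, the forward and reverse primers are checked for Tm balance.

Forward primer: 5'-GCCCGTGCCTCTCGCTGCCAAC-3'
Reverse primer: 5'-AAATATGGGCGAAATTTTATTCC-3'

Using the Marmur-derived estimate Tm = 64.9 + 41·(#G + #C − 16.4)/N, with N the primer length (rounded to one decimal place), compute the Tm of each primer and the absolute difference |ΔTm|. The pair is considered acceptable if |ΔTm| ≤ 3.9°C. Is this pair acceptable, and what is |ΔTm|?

Forward: G+C = 16, N = 22 → Tm = 64.9 + 41·(16 − 16.4)/22 = 64.2°C.
Reverse: G+C = 7, N = 23 → Tm = 64.9 + 41·(7 − 16.4)/23 = 48.1°C.
|ΔTm| = |64.2 − 48.1| = 16.1°C, > 3.9°C.

|ΔTm| = 16.1°C; the pair is not acceptable.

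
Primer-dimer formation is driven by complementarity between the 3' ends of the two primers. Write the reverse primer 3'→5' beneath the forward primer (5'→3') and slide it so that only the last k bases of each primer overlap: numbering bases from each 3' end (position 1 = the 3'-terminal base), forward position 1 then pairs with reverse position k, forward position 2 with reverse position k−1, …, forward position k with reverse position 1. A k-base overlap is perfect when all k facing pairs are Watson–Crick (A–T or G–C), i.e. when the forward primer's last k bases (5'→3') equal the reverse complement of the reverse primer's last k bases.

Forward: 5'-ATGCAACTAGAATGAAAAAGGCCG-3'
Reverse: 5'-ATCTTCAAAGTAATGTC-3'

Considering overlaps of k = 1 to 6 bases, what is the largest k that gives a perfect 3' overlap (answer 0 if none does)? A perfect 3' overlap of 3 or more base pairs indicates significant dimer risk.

Last 6 bases (5'→3') — forward …AGGCCG, reverse …AATGTC.
Reverse complement of the reverse primer's last 6 bases: GACATT; its first k bases are the reverse complement of the reverse primer's last k bases, so a perfect k-base overlap needs the forward primer's last k bases to equal them.
Comparing (forward last k vs required): k=1: G vs G ✓; k=2: CG vs GA ✗; k=3: CCG vs GAC ✗; k=4: GCCG vs GACA ✗; k=5: GGCCG vs GACAT ✗; k=6: AGGCCG vs GACATT ✗.
Only k = 1 is perfect, so the longest perfect 3' overlap is 1.

Longest perfect overlap: 1 complementary base pair; below the dimer-risk threshold (threshold 3).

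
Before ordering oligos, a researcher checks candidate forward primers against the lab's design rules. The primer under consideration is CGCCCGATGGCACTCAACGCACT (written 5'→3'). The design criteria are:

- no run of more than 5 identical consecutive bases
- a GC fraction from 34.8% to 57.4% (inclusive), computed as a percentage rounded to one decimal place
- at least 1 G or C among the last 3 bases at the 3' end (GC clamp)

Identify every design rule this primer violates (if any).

Fails: GC content.

Base counts: A=5, T=3, G=5, C=10 (length 23).
homopolymer run: longest run = 3 ✓
GC content: GC 15/23 = 65.2%, outside 34.8–57.4% ✗
GC clamp: 3' end ACT has 1 G/C ✓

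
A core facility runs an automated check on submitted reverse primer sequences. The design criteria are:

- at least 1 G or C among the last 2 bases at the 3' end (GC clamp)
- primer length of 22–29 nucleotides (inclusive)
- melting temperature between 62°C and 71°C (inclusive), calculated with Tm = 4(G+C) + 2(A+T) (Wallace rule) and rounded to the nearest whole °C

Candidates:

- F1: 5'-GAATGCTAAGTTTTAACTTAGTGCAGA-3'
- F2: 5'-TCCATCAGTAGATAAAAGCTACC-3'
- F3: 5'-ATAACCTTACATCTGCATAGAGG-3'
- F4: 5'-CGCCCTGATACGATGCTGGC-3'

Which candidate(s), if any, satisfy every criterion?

F2 and F3.

F1 (27 nt, A=9 T=9 G=6 C=3): 3' end GA has 1 G/C ✓; length 27 ✓; Tm = 2·18 + 4·9 = 72°C, outside 62–71°C ✗ — fails.
F2 (23 nt, A=9 T=5 G=3 C=6): 3' end CC has 2 G/C ✓; length 23 ✓; Tm = 2·14 + 4·9 = 64°C ✓ — passes.
F3 (23 nt, A=8 T=6 G=4 C=5): 3' end GG has 2 G/C ✓; length 23 ✓; Tm = 2·14 + 4·9 = 64°C ✓ — passes.
F4 (20 nt, A=3 T=4 G=6 C=7): 3' end GC has 2 G/C ✓; length 20, outside 22–29 ✗; Tm = 2·7 + 4·13 = 66°C ✓ — fails.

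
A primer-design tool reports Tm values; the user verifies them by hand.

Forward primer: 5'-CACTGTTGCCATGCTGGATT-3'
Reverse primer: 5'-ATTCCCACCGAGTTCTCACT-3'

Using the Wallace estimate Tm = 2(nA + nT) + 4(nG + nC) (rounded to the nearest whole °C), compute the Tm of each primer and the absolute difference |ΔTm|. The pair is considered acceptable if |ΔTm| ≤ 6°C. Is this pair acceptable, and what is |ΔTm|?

|ΔTm| = 0°C; the pair is acceptable.

Forward: A=3 T=7 G=5 C=5 → Tm = 2·10 + 4·10 = 60°C.
Reverse: A=4 T=6 G=2 C=8 → Tm = 2·10 + 4·10 = 60°C.
|ΔTm| = |60 − 60| = 0°C, ≤ 6°C.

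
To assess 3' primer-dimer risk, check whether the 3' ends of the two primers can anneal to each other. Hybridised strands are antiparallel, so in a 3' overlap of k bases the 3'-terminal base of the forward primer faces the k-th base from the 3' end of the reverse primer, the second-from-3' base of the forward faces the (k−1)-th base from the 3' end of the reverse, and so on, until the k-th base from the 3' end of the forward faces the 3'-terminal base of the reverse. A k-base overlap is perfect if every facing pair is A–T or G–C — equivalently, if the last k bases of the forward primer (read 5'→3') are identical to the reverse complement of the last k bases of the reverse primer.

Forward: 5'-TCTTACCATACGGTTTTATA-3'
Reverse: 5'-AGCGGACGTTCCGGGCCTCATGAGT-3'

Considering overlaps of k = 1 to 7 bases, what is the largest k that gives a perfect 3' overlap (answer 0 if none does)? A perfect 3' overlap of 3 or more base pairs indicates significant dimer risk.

Longest perfect overlap: 1 complementary base pair; below the dimer-risk threshold (threshold 3).

Last 7 bases (5'→3') — forward …TTTTATA, reverse …CATGAGT.
Reverse complement of the reverse primer's last 7 bases: ACTCATG; its first k bases are the reverse complement of the reverse primer's last k bases, so a perfect k-base overlap needs the forward primer's last k bases to equal them.
Comparing (forward last k vs required): k=1: A vs A ✓; k=2: TA vs AC ✗; k=3: ATA vs ACT ✗; k=4: TATA vs ACTC ✗; k=5: TTATA vs ACTCA ✗; k=6: TTTATA vs ACTCAT ✗; k=7: TTTTATA vs ACTCATG ✗.
Only k = 1 is perfect, so the longest perfect 3' overlap is 1.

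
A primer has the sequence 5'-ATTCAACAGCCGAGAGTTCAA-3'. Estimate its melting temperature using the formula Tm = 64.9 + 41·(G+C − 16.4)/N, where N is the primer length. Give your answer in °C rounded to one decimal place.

50.5°C

Base counts: A=8, T=4, G=4, C=5; G+C = 9, N = 21.
Tm = 64.9 + 41·(9 − 16.4)/21 = 64.9 + -303.40/21 = 50.5°C.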